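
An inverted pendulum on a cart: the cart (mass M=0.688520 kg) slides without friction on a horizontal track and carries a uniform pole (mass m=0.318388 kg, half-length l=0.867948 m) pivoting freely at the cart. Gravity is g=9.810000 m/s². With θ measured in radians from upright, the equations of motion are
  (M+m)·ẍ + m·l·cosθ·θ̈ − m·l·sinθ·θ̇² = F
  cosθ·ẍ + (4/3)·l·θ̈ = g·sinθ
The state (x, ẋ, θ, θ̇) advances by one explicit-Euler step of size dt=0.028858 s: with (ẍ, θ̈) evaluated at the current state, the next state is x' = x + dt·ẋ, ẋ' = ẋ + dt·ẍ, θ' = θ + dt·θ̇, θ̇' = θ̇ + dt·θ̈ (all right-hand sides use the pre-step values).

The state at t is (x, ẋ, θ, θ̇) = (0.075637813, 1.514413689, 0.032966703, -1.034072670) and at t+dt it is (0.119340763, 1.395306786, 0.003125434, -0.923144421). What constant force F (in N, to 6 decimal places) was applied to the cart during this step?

ẍ = (ẋ'−ẋ)/dt = (1.395306786−1.514413689)/0.028858 = -4.127344
θ̈ = (θ̇'−θ̇)/dt = (-0.923144421−-1.034072670)/0.028858 = 3.843934
sinθ=0.032961, cosθ=0.999457
F = (M+m)·ẍ + m·l·cosθ·θ̈ − m·l·sinθ·θ̇² = -4.155856 + 1.061672 − 0.009740 = -3.103924

F = -3.103924 N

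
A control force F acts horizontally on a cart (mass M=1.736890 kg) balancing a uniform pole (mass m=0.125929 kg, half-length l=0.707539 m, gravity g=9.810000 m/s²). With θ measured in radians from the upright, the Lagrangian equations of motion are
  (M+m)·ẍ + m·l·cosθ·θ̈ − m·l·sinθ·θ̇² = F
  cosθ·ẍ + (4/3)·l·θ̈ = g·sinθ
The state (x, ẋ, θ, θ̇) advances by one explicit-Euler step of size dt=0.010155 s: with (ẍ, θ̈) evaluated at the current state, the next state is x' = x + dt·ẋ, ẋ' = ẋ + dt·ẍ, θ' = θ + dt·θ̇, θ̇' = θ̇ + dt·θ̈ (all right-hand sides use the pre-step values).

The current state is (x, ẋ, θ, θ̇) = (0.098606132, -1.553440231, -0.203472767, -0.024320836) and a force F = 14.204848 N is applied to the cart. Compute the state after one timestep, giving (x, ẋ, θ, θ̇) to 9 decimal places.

sinθ=-0.202071669, cosθ=0.979370737
temp = (F + m·l·θ̇²·sinθ)/(M+m) = (14.204848 + -0.000010650)/1.862819 = 7.625452258
θ̈ = (g·sinθ − cosθ·temp)/(l·(4/3 − m·cos²θ/(M+m))) = -10.529677290
ẍ = temp − m·l·θ̈·cosθ/(M+m) = 8.118702906
Euler: x'=0.098606132+0.010155·-1.553440231=0.082830946, ẋ'=-1.553440231+0.010155·8.118702906=-1.470994803
       θ'=-0.203472767+0.010155·-0.024320836=-0.203719745, θ̇'=-0.024320836+0.010155·-10.529677290=-0.131249709

(0.082830946, -1.470994803, -0.203719745, -0.131249709)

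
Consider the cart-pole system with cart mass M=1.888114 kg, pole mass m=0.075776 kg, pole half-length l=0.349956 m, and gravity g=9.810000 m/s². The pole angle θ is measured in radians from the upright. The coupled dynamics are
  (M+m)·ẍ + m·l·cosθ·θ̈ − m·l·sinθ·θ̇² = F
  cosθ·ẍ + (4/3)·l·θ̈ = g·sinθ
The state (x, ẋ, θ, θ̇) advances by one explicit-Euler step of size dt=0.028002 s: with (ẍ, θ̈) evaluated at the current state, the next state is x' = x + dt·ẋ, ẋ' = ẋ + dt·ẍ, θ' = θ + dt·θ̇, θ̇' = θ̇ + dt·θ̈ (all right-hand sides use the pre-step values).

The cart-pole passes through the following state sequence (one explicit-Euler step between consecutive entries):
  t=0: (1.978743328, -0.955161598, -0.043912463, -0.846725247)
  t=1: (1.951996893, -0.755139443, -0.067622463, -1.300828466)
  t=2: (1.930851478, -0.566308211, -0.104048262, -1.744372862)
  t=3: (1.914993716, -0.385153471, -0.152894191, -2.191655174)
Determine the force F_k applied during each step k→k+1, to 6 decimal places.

F_0 = 13.599545 N
F_1 = 12.827424 N
F_2 = 12.292181 N

step 0→1:
  ẍ = (ẋ'−ẋ)/dt = (-0.755139443−-0.955161598)/0.028002 = 7.143138
  θ̈ = (θ̇'−θ̇)/dt = (-1.300828466−-0.846725247)/0.028002 = -16.216814
  sinθ=-0.043898, cosθ=0.999036
  F = (M+m)·ẍ + m·l·cosθ·θ̈ − m·l·sinθ·θ̇² = 14.028338 + -0.429627 − -0.000835 = 13.599545
step 1→2:
  ẍ = (ẋ'−ẋ)/dt = (-0.566308211−-0.755139443)/0.028002 = 6.743491
  θ̈ = (θ̇'−θ̇)/dt = (-1.744372862−-1.300828466)/0.028002 = -15.839740
  sinθ=-0.067571, cosθ=0.997714
  F = (M+m)·ẍ + m·l·cosθ·θ̈ − m·l·sinθ·θ̇² = 13.243474 + -0.419082 − -0.003032 = 12.827424
step 2→3:
  ẍ = (ẋ'−ẋ)/dt = (-0.385153471−-0.566308211)/0.028002 = 6.469350
  θ̈ = (θ̇'−θ̇)/dt = (-2.191655174−-1.744372862)/0.028002 = -15.973227
  sinθ=-0.103861, cosθ=0.994592
  F = (M+m)·ẍ + m·l·cosθ·θ̈ − m·l·sinθ·θ̇² = 12.705092 + -0.421291 − -0.008381 = 12.292181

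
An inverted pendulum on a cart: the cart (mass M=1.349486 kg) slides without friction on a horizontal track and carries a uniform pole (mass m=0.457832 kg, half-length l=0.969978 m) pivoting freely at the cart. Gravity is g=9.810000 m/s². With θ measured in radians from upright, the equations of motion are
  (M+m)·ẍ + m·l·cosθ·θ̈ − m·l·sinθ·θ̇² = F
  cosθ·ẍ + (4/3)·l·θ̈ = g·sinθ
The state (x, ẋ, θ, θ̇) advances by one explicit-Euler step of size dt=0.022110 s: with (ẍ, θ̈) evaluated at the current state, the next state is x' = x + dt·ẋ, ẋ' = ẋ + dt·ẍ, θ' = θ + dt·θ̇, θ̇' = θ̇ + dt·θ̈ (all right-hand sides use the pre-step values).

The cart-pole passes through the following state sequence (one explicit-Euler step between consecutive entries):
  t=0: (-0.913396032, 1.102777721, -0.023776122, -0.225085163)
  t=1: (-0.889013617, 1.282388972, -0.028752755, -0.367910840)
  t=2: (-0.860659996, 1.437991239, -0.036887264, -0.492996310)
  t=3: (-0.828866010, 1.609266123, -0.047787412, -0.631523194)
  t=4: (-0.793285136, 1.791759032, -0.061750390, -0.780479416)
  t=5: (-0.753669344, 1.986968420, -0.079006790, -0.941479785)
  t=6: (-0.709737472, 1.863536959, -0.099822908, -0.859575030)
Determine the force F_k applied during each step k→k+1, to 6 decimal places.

F_0 = 11.814445 N
F_1 = 10.209639 N
F_2 = 11.223883 N
F_3 = 11.937394 N
F_4 = 12.745936 N
F_5 = -8.418527 N

step 0→1:
  ẍ = (ẋ'−ẋ)/dt = (1.282388972−1.102777721)/0.022110 = 8.123530
  θ̈ = (θ̇'−θ̇)/dt = (-0.367910840−-0.225085163)/0.022110 = -6.459777
  sinθ=-0.023774, cosθ=0.999717
  F = (M+m)·ẍ + m·l·cosθ·θ̈ − m·l·sinθ·θ̇² = 14.681802 + -2.867892 − -0.000535 = 11.814445
step 1→2:
  ẍ = (ẋ'−ẋ)/dt = (1.437991239−1.282388972)/0.022110 = 7.037642
  θ̈ = (θ̇'−θ̇)/dt = (-0.492996310−-0.367910840)/0.022110 = -5.657416
  sinθ=-0.028749, cosθ=0.999587
  F = (M+m)·ẍ + m·l·cosθ·θ̈ − m·l·sinθ·θ̇² = 12.719257 + -2.511346 − -0.001728 = 10.209639
step 2→3:
  ẍ = (ẋ'−ẋ)/dt = (1.609266123−1.437991239)/0.022110 = 7.746490
  θ̈ = (θ̇'−θ̇)/dt = (-0.631523194−-0.492996310)/0.022110 = -6.265350
  sinθ=-0.036879, cosθ=0.999320
  F = (M+m)·ẍ + m·l·cosθ·θ̈ − m·l·sinθ·θ̇² = 14.000370 + -2.780467 − -0.003980 = 11.223883
step 3→4:
  ẍ = (ẋ'−ẋ)/dt = (1.791759032−1.609266123)/0.022110 = 8.253863
  θ̈ = (θ̇'−θ̇)/dt = (-0.780479416−-0.631523194)/0.022110 = -6.737052
  sinθ=-0.047769, cosθ=0.998858
  F = (M+m)·ẍ + m·l·cosθ·θ̈ − m·l·sinθ·θ̇² = 14.917355 + -2.988422 − -0.008460 = 11.937394
step 4→5:
  ẍ = (ẋ'−ẋ)/dt = (1.986968420−1.791759032)/0.022110 = 8.829009
  θ̈ = (θ̇'−θ̇)/dt = (-0.941479785−-0.780479416)/0.022110 = -7.281790
  sinθ=-0.061711, cosθ=0.998094
  F = (M+m)·ẍ + m·l·cosθ·θ̈ − m·l·sinθ·θ̇² = 15.956827 + -3.227585 − -0.016694 = 12.745936
step 5→6:
  ẍ = (ẋ'−ẋ)/dt = (1.863536959−1.986968420)/0.022110 = -5.582608
  θ̈ = (θ̇'−θ̇)/dt = (-0.859575030−-0.941479785)/0.022110 = 3.704421
  sinθ=-0.078925, cosθ=0.996881
  F = (M+m)·ẍ + m·l·cosθ·θ̈ − m·l·sinθ·θ̇² = -10.089548 + 1.639954 − -0.031067 = -8.418527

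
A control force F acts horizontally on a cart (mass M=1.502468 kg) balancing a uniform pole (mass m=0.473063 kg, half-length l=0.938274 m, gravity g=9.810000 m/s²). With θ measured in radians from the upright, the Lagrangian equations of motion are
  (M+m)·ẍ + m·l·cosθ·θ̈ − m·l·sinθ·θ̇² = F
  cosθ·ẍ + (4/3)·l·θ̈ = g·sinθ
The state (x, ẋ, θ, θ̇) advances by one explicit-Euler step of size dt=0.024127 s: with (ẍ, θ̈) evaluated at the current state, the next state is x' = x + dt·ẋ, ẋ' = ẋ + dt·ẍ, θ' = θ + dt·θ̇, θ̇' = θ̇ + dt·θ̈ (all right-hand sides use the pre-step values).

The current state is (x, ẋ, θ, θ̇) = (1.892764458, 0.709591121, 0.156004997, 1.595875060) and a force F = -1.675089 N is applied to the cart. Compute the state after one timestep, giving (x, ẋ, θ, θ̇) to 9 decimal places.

(1.909884763, 0.679476147, 0.194508675, 1.649050231)

sinθ=0.155372970, cosθ=0.987855880
temp = (F + m·l·θ̇²·sinθ)/(M+m) = (-1.675089 + 0.175639384)/1.975531 = -0.759010927
θ̈ = (g·sinθ − cosθ·temp)/(l·(4/3 − m·cos²θ/(M+m))) = 2.203969471
ẍ = temp − m·l·θ̈·cosθ/(M+m) = -1.248185617
Euler: x'=1.892764458+0.024127·0.709591121=1.909884763, ẋ'=0.709591121+0.024127·-1.248185617=0.679476147
       θ'=0.156004997+0.024127·1.595875060=0.194508675, θ̇'=1.595875060+0.024127·2.203969471=1.649050231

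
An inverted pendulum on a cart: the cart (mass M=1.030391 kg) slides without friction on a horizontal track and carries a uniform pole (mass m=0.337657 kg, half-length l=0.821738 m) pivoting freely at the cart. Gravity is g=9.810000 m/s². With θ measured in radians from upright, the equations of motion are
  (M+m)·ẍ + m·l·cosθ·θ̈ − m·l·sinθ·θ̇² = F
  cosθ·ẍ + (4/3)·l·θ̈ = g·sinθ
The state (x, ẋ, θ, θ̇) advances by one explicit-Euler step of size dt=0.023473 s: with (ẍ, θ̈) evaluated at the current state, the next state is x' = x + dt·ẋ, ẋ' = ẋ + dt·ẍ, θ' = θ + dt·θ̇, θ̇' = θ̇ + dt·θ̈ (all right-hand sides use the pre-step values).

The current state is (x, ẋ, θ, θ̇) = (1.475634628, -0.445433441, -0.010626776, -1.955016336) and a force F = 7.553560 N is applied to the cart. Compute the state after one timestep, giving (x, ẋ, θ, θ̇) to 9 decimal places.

sinθ=-0.010626576, cosθ=0.999943536
temp = (F + m·l·θ̇²·sinθ)/(M+m) = (7.553560 + -0.011269464)/1.368048 = 5.513176830
θ̈ = (g·sinθ − cosθ·temp)/(l·(4/3 − m·cos²θ/(M+m))) = -6.291181068
ẍ = temp − m·l·θ̈·cosθ/(M+m) = 6.789073356
Euler: x'=1.475634628+0.023473·-0.445433441=1.465178969, ẋ'=-0.445433441+0.023473·6.789073356=-0.286073522
       θ'=-0.010626776+0.023473·-1.955016336=-0.056516874, θ̇'=-1.955016336+0.023473·-6.291181068=-2.102689229

(1.465178969, -0.286073522, -0.056516874, -2.102689229)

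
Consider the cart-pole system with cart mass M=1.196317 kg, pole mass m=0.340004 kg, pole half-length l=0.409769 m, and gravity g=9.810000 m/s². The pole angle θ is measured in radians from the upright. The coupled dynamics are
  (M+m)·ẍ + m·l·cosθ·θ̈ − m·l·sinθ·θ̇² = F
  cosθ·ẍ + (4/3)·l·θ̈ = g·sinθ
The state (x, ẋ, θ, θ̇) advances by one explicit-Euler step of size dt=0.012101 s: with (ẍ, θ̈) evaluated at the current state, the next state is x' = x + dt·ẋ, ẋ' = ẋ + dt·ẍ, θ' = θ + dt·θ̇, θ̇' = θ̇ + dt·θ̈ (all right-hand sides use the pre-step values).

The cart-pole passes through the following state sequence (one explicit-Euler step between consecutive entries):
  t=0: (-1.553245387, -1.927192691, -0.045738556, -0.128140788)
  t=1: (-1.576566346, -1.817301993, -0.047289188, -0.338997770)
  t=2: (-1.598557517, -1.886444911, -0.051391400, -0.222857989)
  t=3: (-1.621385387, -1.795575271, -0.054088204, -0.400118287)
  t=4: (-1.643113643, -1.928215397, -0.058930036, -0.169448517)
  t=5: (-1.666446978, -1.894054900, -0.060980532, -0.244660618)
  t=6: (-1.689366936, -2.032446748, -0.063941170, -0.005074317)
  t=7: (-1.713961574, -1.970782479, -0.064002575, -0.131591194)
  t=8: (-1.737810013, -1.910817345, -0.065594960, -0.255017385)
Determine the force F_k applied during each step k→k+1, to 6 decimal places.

step 0→1:
  ẍ = (ẋ'−ẋ)/dt = (-1.817301993−-1.927192691)/0.012101 = 9.081125
  θ̈ = (θ̇'−θ̇)/dt = (-0.338997770−-0.128140788)/0.012101 = -17.424757
  sinθ=-0.045723, cosθ=0.998954
  F = (M+m)·ẍ + m·l·cosθ·θ̈ − m·l·sinθ·θ̇² = 13.951524 + -2.425132 − -0.000105 = 11.526496
step 1→2:
  ẍ = (ẋ'−ẋ)/dt = (-1.886444911−-1.817301993)/0.012101 = -5.713819
  θ̈ = (θ̇'−θ̇)/dt = (-0.222857989−-0.338997770)/0.012101 = 9.597536
  sinθ=-0.047272, cosθ=0.998882
  F = (M+m)·ẍ + m·l·cosθ·θ̈ − m·l·sinθ·θ̇² = -8.778259 + 1.335664 − -0.000757 = -7.441839
step 2→3:
  ẍ = (ẋ'−ẋ)/dt = (-1.795575271−-1.886444911)/0.012101 = 7.509267
  θ̈ = (θ̇'−θ̇)/dt = (-0.400118287−-0.222857989)/0.012101 = -14.648401
  sinθ=-0.051369, cosθ=0.998680
  F = (M+m)·ẍ + m·l·cosθ·θ̈ − m·l·sinθ·θ̇² = 11.536645 + -2.038166 − -0.000355 = 9.498834
step 3→4:
  ẍ = (ẋ'−ẋ)/dt = (-1.928215397−-1.795575271)/0.012101 = -10.961088
  θ̈ = (θ̇'−θ̇)/dt = (-0.169448517−-0.400118287)/0.012101 = 19.062042
  sinθ=-0.054062, cosθ=0.998538
  F = (M+m)·ẍ + m·l·cosθ·θ̈ − m·l·sinθ·θ̇² = -16.839750 + 2.651899 − -0.001206 = -14.186645
step 4→5:
  ẍ = (ẋ'−ẋ)/dt = (-1.894054900−-1.928215397)/0.012101 = 2.822948
  θ̈ = (θ̇'−θ̇)/dt = (-0.244660618−-0.169448517)/0.012101 = -6.215362
  sinθ=-0.058896, cosθ=0.998264
  F = (M+m)·ẍ + m·l·cosθ·θ̈ − m·l·sinθ·θ̇² = 4.336955 + -0.864440 − -0.000236 = 3.472750
step 5→6:
  ẍ = (ẋ'−ẋ)/dt = (-2.032446748−-1.894054900)/0.012101 = -11.436398
  θ̈ = (θ̇'−θ̇)/dt = (-0.005074317−-0.244660618)/0.012101 = 19.798884
  sinθ=-0.060943, cosθ=0.998141
  F = (M+m)·ẍ + m·l·cosθ·θ̈ − m·l·sinθ·θ̇² = -17.569978 + 2.753315 − -0.000508 = -14.816155
step 6→7:
  ẍ = (ẋ'−ẋ)/dt = (-1.970782479−-2.032446748)/0.012101 = 5.095799
  θ̈ = (θ̇'−θ̇)/dt = (-0.131591194−-0.005074317)/0.012101 = -10.455076
  sinθ=-0.063898, cosθ=0.997956
  F = (M+m)·ẍ + m·l·cosθ·θ̈ − m·l·sinθ·θ̇² = 7.828784 + -1.453657 − -0.000000 = 6.375127
step 7→8:
  ẍ = (ẋ'−ẋ)/dt = (-1.910817345−-1.970782479)/0.012101 = 4.955387
  θ̈ = (θ̇'−θ̇)/dt = (-0.255017385−-0.131591194)/0.012101 = -10.199669
  sinθ=-0.063959, cosθ=0.997953
  F = (M+m)·ẍ + m·l·cosθ·θ̈ − m·l·sinθ·θ̇² = 7.613065 + -1.418140 − -0.000154 = 6.195079

F_0 = 11.526496 N
F_1 = -7.441839 N
F_2 = 9.498834 N
F_3 = -14.186645 N
F_4 = 3.472750 N
F_5 = -14.816155 N
F_6 = 6.375127 N
F_7 = 6.195079 N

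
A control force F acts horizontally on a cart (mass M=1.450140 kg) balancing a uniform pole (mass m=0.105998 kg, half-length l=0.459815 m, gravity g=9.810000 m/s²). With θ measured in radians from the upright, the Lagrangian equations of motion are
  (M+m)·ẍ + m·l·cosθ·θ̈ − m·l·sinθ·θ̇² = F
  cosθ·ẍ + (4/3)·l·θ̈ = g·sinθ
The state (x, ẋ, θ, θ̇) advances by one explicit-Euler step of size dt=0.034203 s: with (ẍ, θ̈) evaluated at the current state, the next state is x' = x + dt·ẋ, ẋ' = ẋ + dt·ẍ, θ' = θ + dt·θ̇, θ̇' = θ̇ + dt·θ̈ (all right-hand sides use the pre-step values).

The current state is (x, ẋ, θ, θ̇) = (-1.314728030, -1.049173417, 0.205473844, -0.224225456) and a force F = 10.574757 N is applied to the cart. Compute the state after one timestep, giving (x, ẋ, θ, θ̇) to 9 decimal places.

sinθ=0.204031059, cosθ=0.978964416
temp = (F + m·l·θ̇²·sinθ)/(M+m) = (10.574757 + 0.000499973)/1.556138 = 6.795834928
θ̈ = (g·sinθ − cosθ·temp)/(l·(4/3 − m·cos²θ/(M+m))) = -7.977323664
ẍ = temp − m·l·θ̈·cosθ/(M+m) = 7.040435133
Euler: x'=-1.314728030+0.034203·-1.049173417=-1.350612908, ẋ'=-1.049173417+0.034203·7.040435133=-0.808369414
       θ'=0.205473844+0.034203·-0.224225456=0.197804661, θ̇'=-0.224225456+0.034203·-7.977323664=-0.497073857

(-1.350612908, -0.808369414, 0.197804661, -0.497073857)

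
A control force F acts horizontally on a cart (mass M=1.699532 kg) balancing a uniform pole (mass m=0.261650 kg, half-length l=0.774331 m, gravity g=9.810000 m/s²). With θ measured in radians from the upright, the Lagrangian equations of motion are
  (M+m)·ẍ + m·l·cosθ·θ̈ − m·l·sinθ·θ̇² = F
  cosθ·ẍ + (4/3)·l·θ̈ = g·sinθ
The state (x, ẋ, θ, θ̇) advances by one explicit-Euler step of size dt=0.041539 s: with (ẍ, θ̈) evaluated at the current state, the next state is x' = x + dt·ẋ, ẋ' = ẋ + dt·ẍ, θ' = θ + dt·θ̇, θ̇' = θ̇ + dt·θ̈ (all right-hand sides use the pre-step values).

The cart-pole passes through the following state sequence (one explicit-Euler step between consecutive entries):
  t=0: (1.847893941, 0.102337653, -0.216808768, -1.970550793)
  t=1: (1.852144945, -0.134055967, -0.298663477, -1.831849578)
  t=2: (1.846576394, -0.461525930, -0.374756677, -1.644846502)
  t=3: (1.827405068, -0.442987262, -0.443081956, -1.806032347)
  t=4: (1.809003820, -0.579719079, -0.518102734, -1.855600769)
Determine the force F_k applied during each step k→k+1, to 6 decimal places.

step 0→1:
  ẍ = (ẋ'−ẋ)/dt = (-0.134055967−0.102337653)/0.041539 = -5.690884
  θ̈ = (θ̇'−θ̇)/dt = (-1.831849578−-1.970550793)/0.041539 = 3.339060
  sinθ=-0.215114, cosθ=0.976589
  F = (M+m)·ẍ + m·l·cosθ·θ̈ − m·l·sinθ·θ̇² = -11.160859 + 0.660668 − -0.169236 = -10.330955
step 1→2:
  ẍ = (ẋ'−ẋ)/dt = (-0.461525930−-0.134055967)/0.041539 = -7.883434
  θ̈ = (θ̇'−θ̇)/dt = (-1.644846502−-1.831849578)/0.041539 = 4.501868
  sinθ=-0.294243, cosθ=0.955731
  F = (M+m)·ẍ + m·l·cosθ·θ̈ − m·l·sinθ·θ̇² = -15.460849 + 0.871717 − -0.200048 = -14.389084
step 2→3:
  ẍ = (ẋ'−ẋ)/dt = (-0.442987262−-0.461525930)/0.041539 = 0.446295
  θ̈ = (θ̇'−θ̇)/dt = (-1.806032347−-1.644846502)/0.041539 = -3.880350
  sinθ=-0.366046, cosθ=0.930597
  F = (M+m)·ẍ + m·l·cosθ·θ̈ − m·l·sinθ·θ̇² = 0.875267 + -0.731610 − -0.200648 = 0.344304
step 3→4:
  ẍ = (ẋ'−ẋ)/dt = (-0.579719079−-0.442987262)/0.041539 = -3.291649
  θ̈ = (θ̇'−θ̇)/dt = (-1.855600769−-1.806032347)/0.041539 = -1.193298
  sinθ=-0.428726, cosθ=0.903435
  F = (M+m)·ẍ + m·l·cosθ·θ̈ − m·l·sinθ·θ̇² = -6.455523 + -0.218420 − -0.283321 = -6.390623

F_0 = -10.330955 N
F_1 = -14.389084 N
F_2 = 0.344304 N
F_3 = -6.390623 N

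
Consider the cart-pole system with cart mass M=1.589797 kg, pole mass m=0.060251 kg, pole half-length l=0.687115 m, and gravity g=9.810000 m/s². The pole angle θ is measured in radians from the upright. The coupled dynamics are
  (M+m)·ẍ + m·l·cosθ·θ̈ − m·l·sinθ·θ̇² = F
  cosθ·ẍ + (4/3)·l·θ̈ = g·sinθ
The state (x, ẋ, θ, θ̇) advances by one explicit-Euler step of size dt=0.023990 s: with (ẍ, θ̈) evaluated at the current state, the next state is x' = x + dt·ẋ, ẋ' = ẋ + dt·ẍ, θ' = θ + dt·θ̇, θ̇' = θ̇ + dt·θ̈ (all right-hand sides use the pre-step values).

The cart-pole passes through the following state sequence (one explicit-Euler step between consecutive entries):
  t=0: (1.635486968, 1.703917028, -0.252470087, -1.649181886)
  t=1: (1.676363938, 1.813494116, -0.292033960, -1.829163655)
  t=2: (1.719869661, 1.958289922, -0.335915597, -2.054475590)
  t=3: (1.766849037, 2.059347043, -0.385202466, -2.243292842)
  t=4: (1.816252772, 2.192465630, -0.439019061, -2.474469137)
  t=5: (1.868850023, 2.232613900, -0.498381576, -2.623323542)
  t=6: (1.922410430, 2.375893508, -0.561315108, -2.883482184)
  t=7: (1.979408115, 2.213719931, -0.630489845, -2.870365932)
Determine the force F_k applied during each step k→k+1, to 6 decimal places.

F_0 = 7.264164 N
F_1 = 9.626673 N
F_2 = 6.700747 N
F_3 = 8.864560 N
F_4 = 2.636653 N
F_5 = 9.596709 N
F_6 = -10.952019 N

step 0→1:
  ẍ = (ẋ'−ẋ)/dt = (1.813494116−1.703917028)/0.023990 = 4.567615
  θ̈ = (θ̇'−θ̇)/dt = (-1.829163655−-1.649181886)/0.023990 = -7.502366
  sinθ=-0.249797, cosθ=0.968298
  F = (M+m)·ẍ + m·l·cosθ·θ̈ − m·l·sinθ·θ̇² = 7.536784 + -0.300747 − -0.028127 = 7.264164
step 1→2:
  ẍ = (ẋ'−ẋ)/dt = (1.958289922−1.813494116)/0.023990 = 6.035673
  θ̈ = (θ̇'−θ̇)/dt = (-2.054475590−-1.829163655)/0.023990 = -9.391911
  sinθ=-0.287901, cosθ=0.957660
  F = (M+m)·ẍ + m·l·cosθ·θ̈ − m·l·sinθ·θ̇² = 9.959151 + -0.372357 − -0.039879 = 9.626673
step 2→3:
  ẍ = (ẋ'−ẋ)/dt = (2.059347043−1.958289922)/0.023990 = 4.212469
  θ̈ = (θ̇'−θ̇)/dt = (-2.243292842−-2.054475590)/0.023990 = -7.870665
  sinθ=-0.329634, cosθ=0.944109
  F = (M+m)·ẍ + m·l·cosθ·θ̈ − m·l·sinθ·θ̇² = 6.950775 + -0.307629 − -0.057601 = 6.700747
step 3→4:
  ẍ = (ẋ'−ẋ)/dt = (2.192465630−2.059347043)/0.023990 = 5.548920
  θ̈ = (θ̇'−θ̇)/dt = (-2.474469137−-2.243292842)/0.023990 = -9.636361
  sinθ=-0.375747, cosθ=0.926722
  F = (M+m)·ẍ + m·l·cosθ·θ̈ − m·l·sinθ·θ̇² = 9.155984 + -0.369706 − -0.078282 = 8.864560
step 4→5:
  ẍ = (ẋ'−ẋ)/dt = (2.232613900−2.192465630)/0.023990 = 1.673542
  θ̈ = (θ̇'−θ̇)/dt = (-2.623323542−-2.474469137)/0.023990 = -6.204852
  sinθ=-0.425052, cosθ=0.905169
  F = (M+m)·ẍ + m·l·cosθ·θ̈ − m·l·sinθ·θ̇² = 2.761424 + -0.232517 − -0.107746 = 2.636653
step 5→6:
  ẍ = (ẋ'−ẋ)/dt = (2.375893508−2.232613900)/0.023990 = 5.972472
  θ̈ = (θ̇'−θ̇)/dt = (-2.883482184−-2.623323542)/0.023990 = -10.844462
  sinθ=-0.478005, cosθ=0.878357
  F = (M+m)·ẍ + m·l·cosθ·θ̈ − m·l·sinθ·θ̇² = 9.854866 + -0.394342 − -0.136185 = 9.596709
step 6→7:
  ẍ = (ẋ'−ẋ)/dt = (2.213719931−2.375893508)/0.023990 = -6.760049
  θ̈ = (θ̇'−θ̇)/dt = (-2.870365932−-2.883482184)/0.023990 = 0.546738
  sinθ=-0.532300, cosθ=0.846556
  F = (M+m)·ẍ + m·l·cosθ·θ̈ − m·l·sinθ·θ̇² = -11.154405 + 0.019161 − -0.183225 = -10.952019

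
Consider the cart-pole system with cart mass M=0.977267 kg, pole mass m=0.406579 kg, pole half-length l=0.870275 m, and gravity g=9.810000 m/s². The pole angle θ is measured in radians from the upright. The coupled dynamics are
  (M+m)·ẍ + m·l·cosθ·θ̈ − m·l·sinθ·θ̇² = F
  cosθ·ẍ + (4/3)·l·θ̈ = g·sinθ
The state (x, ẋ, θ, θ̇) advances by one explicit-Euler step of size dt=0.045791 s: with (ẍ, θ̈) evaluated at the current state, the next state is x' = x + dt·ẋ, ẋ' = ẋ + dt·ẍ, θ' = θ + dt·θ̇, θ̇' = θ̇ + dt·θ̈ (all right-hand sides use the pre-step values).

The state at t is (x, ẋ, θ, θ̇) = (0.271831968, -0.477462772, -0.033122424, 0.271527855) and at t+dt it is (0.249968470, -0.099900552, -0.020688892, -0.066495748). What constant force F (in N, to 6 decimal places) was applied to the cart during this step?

ẍ = (ẋ'−ẋ)/dt = (-0.099900552−-0.477462772)/0.045791 = 8.245337
θ̈ = (θ̇'−θ̇)/dt = (-0.066495748−0.271527855)/0.045791 = -7.381879
sinθ=-0.033116, cosθ=0.999452
F = (M+m)·ẍ + m·l·cosθ·θ̈ − m·l·sinθ·θ̇² = 11.410276 + -2.610538 − -0.000864 = 8.800602

F = 8.800602 N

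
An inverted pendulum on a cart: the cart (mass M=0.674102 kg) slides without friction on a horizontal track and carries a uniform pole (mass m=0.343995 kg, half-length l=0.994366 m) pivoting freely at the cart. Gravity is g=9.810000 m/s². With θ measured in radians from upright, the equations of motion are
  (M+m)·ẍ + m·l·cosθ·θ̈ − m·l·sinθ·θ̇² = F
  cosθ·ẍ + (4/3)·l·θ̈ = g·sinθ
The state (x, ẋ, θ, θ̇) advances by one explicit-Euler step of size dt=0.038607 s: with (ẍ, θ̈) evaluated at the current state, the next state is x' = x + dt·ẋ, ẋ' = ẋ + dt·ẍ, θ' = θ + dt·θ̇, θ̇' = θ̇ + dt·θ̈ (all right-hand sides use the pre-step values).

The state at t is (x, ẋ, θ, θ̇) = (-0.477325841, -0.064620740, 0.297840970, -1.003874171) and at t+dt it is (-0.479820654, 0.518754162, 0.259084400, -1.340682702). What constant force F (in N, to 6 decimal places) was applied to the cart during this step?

ẍ = (ẋ'−ẋ)/dt = (0.518754162−-0.064620740)/0.038607 = 15.110599
θ̈ = (θ̇'−θ̇)/dt = (-1.340682702−-1.003874171)/0.038607 = -8.724028
sinθ=0.293457, cosθ=0.955972
F = (M+m)·ẍ + m·l·cosθ·θ̈ − m·l·sinθ·θ̇² = 15.384056 + -2.852730 − 0.101158 = 12.430167

F = 12.430167 N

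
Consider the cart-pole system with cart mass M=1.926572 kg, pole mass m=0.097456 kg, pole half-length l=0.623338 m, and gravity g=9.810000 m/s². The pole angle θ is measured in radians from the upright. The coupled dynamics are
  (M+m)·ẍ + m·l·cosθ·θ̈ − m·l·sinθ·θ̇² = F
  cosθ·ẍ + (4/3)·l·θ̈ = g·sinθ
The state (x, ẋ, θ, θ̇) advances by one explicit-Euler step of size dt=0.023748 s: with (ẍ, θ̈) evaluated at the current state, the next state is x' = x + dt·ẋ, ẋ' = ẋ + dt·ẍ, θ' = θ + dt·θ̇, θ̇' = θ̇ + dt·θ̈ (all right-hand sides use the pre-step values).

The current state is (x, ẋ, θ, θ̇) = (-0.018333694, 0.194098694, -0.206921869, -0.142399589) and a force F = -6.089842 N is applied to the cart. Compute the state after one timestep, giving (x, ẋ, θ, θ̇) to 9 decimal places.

(-0.013724238, 0.121835498, -0.210303574, -0.114895900)

sinθ=-0.205448410, cosθ=0.978667947
temp = (F + m·l·θ̇²·sinθ)/(M+m) = (-6.089842 + -0.000253077)/2.024028 = -3.008898630
θ̈ = (g·sinθ − cosθ·temp)/(l·(4/3 − m·cos²θ/(M+m))) = 1.158147601
ẍ = temp − m·l·θ̈·cosθ/(M+m) = -3.042917113
Euler: x'=-0.018333694+0.023748·0.194098694=-0.013724238, ẋ'=0.194098694+0.023748·-3.042917113=0.121835498
       θ'=-0.206921869+0.023748·-0.142399589=-0.210303574, θ̇'=-0.142399589+0.023748·1.158147601=-0.114895900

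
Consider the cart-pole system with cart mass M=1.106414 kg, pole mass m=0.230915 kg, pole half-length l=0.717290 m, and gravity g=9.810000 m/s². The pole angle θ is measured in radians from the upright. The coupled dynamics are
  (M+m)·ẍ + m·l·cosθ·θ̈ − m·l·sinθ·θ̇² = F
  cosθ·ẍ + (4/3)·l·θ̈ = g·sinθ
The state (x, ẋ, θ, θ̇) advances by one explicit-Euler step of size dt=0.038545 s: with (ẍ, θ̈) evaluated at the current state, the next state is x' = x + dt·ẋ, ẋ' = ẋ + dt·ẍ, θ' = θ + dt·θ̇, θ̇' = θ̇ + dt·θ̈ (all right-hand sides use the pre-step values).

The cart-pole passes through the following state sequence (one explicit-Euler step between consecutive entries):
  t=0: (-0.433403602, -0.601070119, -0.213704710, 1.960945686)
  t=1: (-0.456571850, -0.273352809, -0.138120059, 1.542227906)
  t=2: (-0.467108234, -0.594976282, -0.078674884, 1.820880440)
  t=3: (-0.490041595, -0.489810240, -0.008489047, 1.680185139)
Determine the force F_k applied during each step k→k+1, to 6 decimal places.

step 0→1:
  ẍ = (ẋ'−ẋ)/dt = (-0.273352809−-0.601070119)/0.038545 = 8.502200
  θ̈ = (θ̇'−θ̇)/dt = (1.542227906−1.960945686)/0.038545 = -10.863089
  sinθ=-0.212082, cosθ=0.977252
  F = (M+m)·ẍ + m·l·cosθ·θ̈ − m·l·sinθ·θ̇² = 11.370239 + -1.758356 − -0.135077 = 9.746960
step 1→2:
  ẍ = (ẋ'−ẋ)/dt = (-0.594976282−-0.273352809)/0.038545 = -8.344104
  θ̈ = (θ̇'−θ̇)/dt = (1.820880440−1.542227906)/0.038545 = 7.229278
  sinθ=-0.137681, cosθ=0.990477
  F = (M+m)·ẍ + m·l·cosθ·θ̈ − m·l·sinθ·θ̇² = -11.158812 + 1.186004 − -0.054240 = -9.918568
step 2→3:
  ẍ = (ẋ'−ẋ)/dt = (-0.489810240−-0.594976282)/0.038545 = 2.728396
  θ̈ = (θ̇'−θ̇)/dt = (1.680185139−1.820880440)/0.038545 = -3.650157
  sinθ=-0.078594, cosθ=0.996907
  F = (M+m)·ẍ + m·l·cosθ·θ̈ − m·l·sinθ·θ̇² = 3.648764 + -0.602716 − -0.043162 = 3.089209

F_0 = 9.746960 N
F_1 = -9.918568 N
F_2 = 3.089209 N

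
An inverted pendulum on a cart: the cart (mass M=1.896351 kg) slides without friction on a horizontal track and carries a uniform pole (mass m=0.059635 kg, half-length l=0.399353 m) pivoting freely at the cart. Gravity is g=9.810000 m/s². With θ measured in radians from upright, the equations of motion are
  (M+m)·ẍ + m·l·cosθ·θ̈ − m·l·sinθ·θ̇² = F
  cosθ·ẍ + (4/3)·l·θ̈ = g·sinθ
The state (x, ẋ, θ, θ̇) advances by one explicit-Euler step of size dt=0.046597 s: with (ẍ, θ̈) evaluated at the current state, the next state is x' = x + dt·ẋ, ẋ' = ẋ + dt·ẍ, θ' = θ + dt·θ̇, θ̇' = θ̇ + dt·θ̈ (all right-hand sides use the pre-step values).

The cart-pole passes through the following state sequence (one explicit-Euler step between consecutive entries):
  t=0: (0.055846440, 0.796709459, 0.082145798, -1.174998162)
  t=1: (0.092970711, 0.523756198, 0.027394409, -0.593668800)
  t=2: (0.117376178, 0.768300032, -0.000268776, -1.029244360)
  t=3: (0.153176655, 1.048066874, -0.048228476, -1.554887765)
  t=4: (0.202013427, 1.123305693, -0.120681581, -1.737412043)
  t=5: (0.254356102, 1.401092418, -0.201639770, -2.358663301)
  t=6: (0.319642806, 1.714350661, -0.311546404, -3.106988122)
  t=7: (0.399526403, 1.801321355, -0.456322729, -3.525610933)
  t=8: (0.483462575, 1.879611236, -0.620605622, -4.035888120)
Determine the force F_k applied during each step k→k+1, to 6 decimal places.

F_0 = -11.164250 N
F_1 = 10.042365 N
F_2 = 11.475029 N
F_3 = 3.067871 N
F_4 = 11.354003 N
F_5 = 12.801352 N
F_6 = 3.517554 N
F_7 = 3.182676 N

step 0→1:
  ẍ = (ẋ'−ẋ)/dt = (0.523756198−0.796709459)/0.046597 = -5.857743
  θ̈ = (θ̇'−θ̇)/dt = (-0.593668800−-1.174998162)/0.046597 = 12.475682
  sinθ=0.082053, cosθ=0.996628
  F = (M+m)·ẍ + m·l·cosθ·θ̈ − m·l·sinθ·θ̇² = -11.457664 + 0.296112 − 0.002698 = -11.164250
step 1→2:
  ẍ = (ẋ'−ẋ)/dt = (0.768300032−0.523756198)/0.046597 = 5.248060
  θ̈ = (θ̇'−θ̇)/dt = (-1.029244360−-0.593668800)/0.046597 = -9.347717
  sinθ=0.027391, cosθ=0.999625
  F = (M+m)·ẍ + m·l·cosθ·θ̈ − m·l·sinθ·θ̇² = 10.265131 + -0.222536 − 0.000230 = 10.042365
step 2→3:
  ẍ = (ẋ'−ẋ)/dt = (1.048066874−0.768300032)/0.046597 = 6.003967
  θ̈ = (θ̇'−θ̇)/dt = (-1.554887765−-1.029244360)/0.046597 = -11.280628
  sinθ=-0.000269, cosθ=1.000000
  F = (M+m)·ẍ + m·l·cosθ·θ̈ − m·l·sinθ·θ̇² = 11.743675 + -0.268653 − -0.000007 = 11.475029
step 3→4:
  ẍ = (ẋ'−ẋ)/dt = (1.123305693−1.048066874)/0.046597 = 1.614671
  θ̈ = (θ̇'−θ̇)/dt = (-1.737412043−-1.554887765)/0.046597 = -3.917082
  sinθ=-0.048210, cosθ=0.998837
  F = (M+m)·ẍ + m·l·cosθ·θ̈ − m·l·sinθ·θ̇² = 3.158274 + -0.093178 − -0.002776 = 3.067871
step 4→5:
  ẍ = (ẋ'−ẋ)/dt = (1.401092418−1.123305693)/0.046597 = 5.961472
  θ̈ = (θ̇'−θ̇)/dt = (-2.358663301−-1.737412043)/0.046597 = -13.332430
  sinθ=-0.120389, cosθ=0.992727
  F = (M+m)·ẍ + m·l·cosθ·θ̈ − m·l·sinθ·θ̇² = 11.660556 + -0.315208 − -0.008655 = 11.354003
step 5→6:
  ẍ = (ẋ'−ẋ)/dt = (1.714350661−1.401092418)/0.046597 = 6.722713
  θ̈ = (θ̇'−θ̇)/dt = (-3.106988122−-2.358663301)/0.046597 = -16.059506
  sinθ=-0.200276, cosθ=0.979739
  F = (M+m)·ẍ + m·l·cosθ·θ̈ − m·l·sinθ·θ̇² = 13.149532 + -0.374715 − -0.026535 = 12.801352
step 6→7:
  ẍ = (ẋ'−ẋ)/dt = (1.801321355−1.714350661)/0.046597 = 1.866444
  θ̈ = (θ̇'−θ̇)/dt = (-3.525610933−-3.106988122)/0.046597 = -8.983900
  sinθ=-0.306531, cosθ=0.951861
  F = (M+m)·ẍ + m·l·cosθ·θ̈ − m·l·sinθ·θ̇² = 3.650738 + -0.203656 − -0.070471 = 3.517554
step 7→8:
  ẍ = (ẋ'−ẋ)/dt = (1.879611236−1.801321355)/0.046597 = 1.680149
  θ̈ = (θ̇'−θ̇)/dt = (-4.035888120−-3.525610933)/0.046597 = -10.950859
  sinθ=-0.440650, cosθ=0.897679
  F = (M+m)·ẍ + m·l·cosθ·θ̈ − m·l·sinθ·θ̇² = 3.286347 + -0.234114 − -0.130443 = 3.182676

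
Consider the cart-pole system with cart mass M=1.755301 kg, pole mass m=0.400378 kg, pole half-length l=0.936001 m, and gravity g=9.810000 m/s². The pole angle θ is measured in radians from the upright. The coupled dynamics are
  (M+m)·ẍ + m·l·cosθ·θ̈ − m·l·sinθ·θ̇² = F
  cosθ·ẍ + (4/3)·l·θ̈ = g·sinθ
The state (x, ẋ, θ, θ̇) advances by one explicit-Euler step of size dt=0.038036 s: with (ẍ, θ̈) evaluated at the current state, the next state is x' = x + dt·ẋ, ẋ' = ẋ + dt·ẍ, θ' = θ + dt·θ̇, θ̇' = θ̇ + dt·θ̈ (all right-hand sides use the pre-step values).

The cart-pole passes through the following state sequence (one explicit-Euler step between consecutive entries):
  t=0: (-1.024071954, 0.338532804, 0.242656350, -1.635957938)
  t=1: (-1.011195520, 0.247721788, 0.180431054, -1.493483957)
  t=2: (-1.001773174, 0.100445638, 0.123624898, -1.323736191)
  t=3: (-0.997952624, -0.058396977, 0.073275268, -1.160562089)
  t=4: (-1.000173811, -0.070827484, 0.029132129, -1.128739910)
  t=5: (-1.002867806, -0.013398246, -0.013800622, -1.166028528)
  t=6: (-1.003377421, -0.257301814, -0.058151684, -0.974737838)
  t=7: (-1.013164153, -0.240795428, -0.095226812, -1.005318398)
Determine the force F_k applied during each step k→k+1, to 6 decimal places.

F_0 = -4.025068 N
F_1 = -6.851525 N
F_2 = -7.487910 N
F_3 = -0.428758 N
F_4 = 2.873643 N
F_5 = -11.931596 N
F_6 = 0.655399 N

step 0→1:
  ẍ = (ẋ'−ẋ)/dt = (0.247721788−0.338532804)/0.038036 = -2.387502
  θ̈ = (θ̇'−θ̇)/dt = (-1.493483957−-1.635957938)/0.038036 = 3.745767
  sinθ=0.240282, cosθ=0.970703
  F = (M+m)·ẍ + m·l·cosθ·θ̈ − m·l·sinθ·θ̇² = -5.146687 + 1.362617 − 0.240997 = -4.025068
step 1→2:
  ẍ = (ẋ'−ẋ)/dt = (0.100445638−0.247721788)/0.038036 = -3.872020
  θ̈ = (θ̇'−θ̇)/dt = (-1.323736191−-1.493483957)/0.038036 = 4.462819
  sinθ=0.179454, cosθ=0.983766
  F = (M+m)·ẍ + m·l·cosθ·θ̈ − m·l·sinθ·θ̇² = -8.346832 + 1.645310 − 0.150003 = -6.851525
step 2→3:
  ẍ = (ẋ'−ẋ)/dt = (-0.058396977−0.100445638)/0.038036 = -4.176113
  θ̈ = (θ̇'−θ̇)/dt = (-1.160562089−-1.323736191)/0.038036 = 4.289991
  sinθ=0.123310, cosθ=0.992368
  F = (M+m)·ẍ + m·l·cosθ·θ̈ − m·l·sinθ·θ̇² = -9.002358 + 1.595423 − 0.080975 = -7.487910
step 3→4:
  ẍ = (ẋ'−ẋ)/dt = (-0.070827484−-0.058396977)/0.038036 = -0.326809
  θ̈ = (θ̇'−θ̇)/dt = (-1.128739910−-1.160562089)/0.038036 = 0.836633
  sinθ=0.073210, cosθ=0.997317
  F = (M+m)·ẍ + m·l·cosθ·θ̈ − m·l·sinθ·θ̇² = -0.704495 + 0.312690 − 0.036953 = -0.428758
step 4→5:
  ẍ = (ẋ'−ẋ)/dt = (-0.013398246−-0.070827484)/0.038036 = 1.509865
  θ̈ = (θ̇'−θ̇)/dt = (-1.166028528−-1.128739910)/0.038036 = -0.980351
  sinθ=0.029128, cosθ=0.999576
  F = (M+m)·ẍ + m·l·cosθ·θ̈ − m·l·sinθ·θ̇² = 3.254785 + -0.367235 − 0.013907 = 2.873643
step 5→6:
  ẍ = (ẋ'−ẋ)/dt = (-0.257301814−-0.013398246)/0.038036 = -6.412440
  θ̈ = (θ̇'−θ̇)/dt = (-0.974737838−-1.166028528)/0.038036 = 5.029201
  sinθ=-0.013800, cosθ=0.999905
  F = (M+m)·ẍ + m·l·cosθ·θ̈ − m·l·sinθ·θ̇² = -13.823162 + 1.884535 − -0.007032 = -11.931596
step 6→7:
  ẍ = (ẋ'−ẋ)/dt = (-0.240795428−-0.257301814)/0.038036 = 0.433967
  θ̈ = (θ̇'−θ̇)/dt = (-1.005318398−-0.974737838)/0.038036 = -0.803990
  sinθ=-0.058119, cosθ=0.998310
  F = (M+m)·ẍ + m·l·cosθ·θ̈ − m·l·sinθ·θ̇² = 0.935495 + -0.300789 − -0.020694 = 0.655399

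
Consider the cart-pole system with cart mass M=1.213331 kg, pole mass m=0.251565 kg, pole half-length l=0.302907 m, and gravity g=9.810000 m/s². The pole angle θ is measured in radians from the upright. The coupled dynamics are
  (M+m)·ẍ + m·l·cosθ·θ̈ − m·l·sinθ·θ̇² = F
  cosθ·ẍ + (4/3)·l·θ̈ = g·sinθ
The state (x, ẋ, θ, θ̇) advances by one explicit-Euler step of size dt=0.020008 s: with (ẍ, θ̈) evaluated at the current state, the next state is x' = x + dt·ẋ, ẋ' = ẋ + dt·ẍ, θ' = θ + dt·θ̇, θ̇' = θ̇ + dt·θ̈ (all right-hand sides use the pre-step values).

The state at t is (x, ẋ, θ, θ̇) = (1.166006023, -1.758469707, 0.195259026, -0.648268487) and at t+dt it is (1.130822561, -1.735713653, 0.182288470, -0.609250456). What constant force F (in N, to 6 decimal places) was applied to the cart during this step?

F = 1.805660 N

ẍ = (ẋ'−ẋ)/dt = (-1.735713653−-1.758469707)/0.020008 = 1.137348
θ̈ = (θ̇'−θ̇)/dt = (-0.609250456−-0.648268487)/0.020008 = 1.950121
sinθ=0.194021, cosθ=0.980997
F = (M+m)·ẍ + m·l·cosθ·θ̈ − m·l·sinθ·θ̇² = 1.666096 + 0.145777 − 0.006213 = 1.805660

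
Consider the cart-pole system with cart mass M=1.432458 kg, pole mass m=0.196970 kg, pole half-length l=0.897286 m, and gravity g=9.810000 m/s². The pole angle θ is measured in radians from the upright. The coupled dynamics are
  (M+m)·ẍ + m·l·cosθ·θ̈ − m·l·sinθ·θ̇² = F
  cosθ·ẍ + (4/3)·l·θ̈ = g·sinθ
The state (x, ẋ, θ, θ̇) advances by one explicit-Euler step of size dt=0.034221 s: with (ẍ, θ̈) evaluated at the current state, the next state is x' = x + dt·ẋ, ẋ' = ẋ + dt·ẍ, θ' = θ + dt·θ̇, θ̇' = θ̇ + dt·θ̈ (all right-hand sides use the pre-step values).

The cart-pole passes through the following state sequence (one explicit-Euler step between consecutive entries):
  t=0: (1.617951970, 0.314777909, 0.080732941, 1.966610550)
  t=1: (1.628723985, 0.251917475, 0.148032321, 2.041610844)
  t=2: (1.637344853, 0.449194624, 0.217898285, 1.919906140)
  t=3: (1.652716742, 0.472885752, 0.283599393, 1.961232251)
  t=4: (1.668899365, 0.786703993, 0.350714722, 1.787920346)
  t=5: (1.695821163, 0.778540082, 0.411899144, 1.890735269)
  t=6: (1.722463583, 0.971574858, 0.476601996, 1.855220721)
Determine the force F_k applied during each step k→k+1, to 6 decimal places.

F_0 = -2.662129 N
F_1 = 8.662985 N
F_2 = 1.195604 N
F_3 = 13.892855 N
F_4 = -0.084154 N
F_5 = 8.770296 N

step 0→1:
  ẍ = (ẋ'−ẋ)/dt = (0.251917475−0.314777909)/0.034221 = -1.836896
  θ̈ = (θ̇'−θ̇)/dt = (2.041610844−1.966610550)/0.034221 = 2.191645
  sinθ=0.080645, cosθ=0.996743
  F = (M+m)·ẍ + m·l·cosθ·θ̈ − m·l·sinθ·θ̇² = -2.993091 + 0.386086 − 0.055125 = -2.662129
step 1→2:
  ẍ = (ẋ'−ẋ)/dt = (0.449194624−0.251917475)/0.034221 = 5.764798
  θ̈ = (θ̇'−θ̇)/dt = (1.919906140−2.041610844)/0.034221 = -3.556433
  sinθ=0.147492, cosθ=0.989063
  F = (M+m)·ẍ + m·l·cosθ·θ̈ − m·l·sinθ·θ̇² = 9.393323 + -0.621684 − 0.108654 = 8.662985
step 2→3:
  ẍ = (ẋ'−ẋ)/dt = (0.472885752−0.449194624)/0.034221 = 0.692298
  θ̈ = (θ̇'−θ̇)/dt = (1.961232251−1.919906140)/0.034221 = 1.207624
  sinθ=0.216178, cosθ=0.976354
  F = (M+m)·ẍ + m·l·cosθ·θ̈ − m·l·sinθ·θ̇² = 1.128050 + 0.208387 − 0.140832 = 1.195604
step 3→4:
  ẍ = (ẋ'−ẋ)/dt = (0.786703993−0.472885752)/0.034221 = 9.170341
  θ̈ = (θ̇'−θ̇)/dt = (1.787920346−1.961232251)/0.034221 = -5.064490
  sinθ=0.279813, cosθ=0.960055
  F = (M+m)·ẍ + m·l·cosθ·θ̈ − m·l·sinθ·θ̇² = 14.942410 + -0.859335 − 0.190220 = 13.892855
step 4→5:
  ẍ = (ẋ'−ẋ)/dt = (0.778540082−0.786703993)/0.034221 = -0.238564
  θ̈ = (θ̇'−θ̇)/dt = (1.890735269−1.787920346)/0.034221 = 3.004439
  sinθ=0.343569, cosθ=0.939127
  F = (M+m)·ẍ + m·l·cosθ·θ̈ − m·l·sinθ·θ̇² = -0.388723 + 0.498677 − 0.194107 = -0.084154
step 5→6:
  ẍ = (ẋ'−ẋ)/dt = (0.971574858−0.778540082)/0.034221 = 5.640828
  θ̈ = (θ̇'−θ̇)/dt = (1.855220721−1.890735269)/0.034221 = -1.037800
  sinθ=0.400350, cosθ=0.916362
  F = (M+m)·ẍ + m·l·cosθ·θ̈ − m·l·sinθ·θ̇² = 9.191323 + -0.168078 − 0.252949 = 8.770296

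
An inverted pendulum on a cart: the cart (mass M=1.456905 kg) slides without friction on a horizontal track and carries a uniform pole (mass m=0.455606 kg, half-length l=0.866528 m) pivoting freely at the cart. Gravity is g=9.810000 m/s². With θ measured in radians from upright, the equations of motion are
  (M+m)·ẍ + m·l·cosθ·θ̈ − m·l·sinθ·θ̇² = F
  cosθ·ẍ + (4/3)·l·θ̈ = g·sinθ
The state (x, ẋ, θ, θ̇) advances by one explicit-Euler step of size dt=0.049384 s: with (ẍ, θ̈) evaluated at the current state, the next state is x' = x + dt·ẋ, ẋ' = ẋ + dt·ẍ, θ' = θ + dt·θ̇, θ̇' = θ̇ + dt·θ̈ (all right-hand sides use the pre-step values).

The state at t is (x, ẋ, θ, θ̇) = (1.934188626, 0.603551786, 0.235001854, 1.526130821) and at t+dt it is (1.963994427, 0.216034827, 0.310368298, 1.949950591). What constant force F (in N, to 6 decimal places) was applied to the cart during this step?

ẍ = (ẋ'−ẋ)/dt = (0.216034827−0.603551786)/0.049384 = -7.847014
θ̈ = (θ̇'−θ̇)/dt = (1.949950591−1.526130821)/0.049384 = 8.582127
sinθ=0.232845, cosθ=0.972514
F = (M+m)·ẍ + m·l·cosθ·θ̈ − m·l·sinθ·θ̇² = -15.007501 + 3.295056 − 0.214103 = -11.926548

F = -11.926548 N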